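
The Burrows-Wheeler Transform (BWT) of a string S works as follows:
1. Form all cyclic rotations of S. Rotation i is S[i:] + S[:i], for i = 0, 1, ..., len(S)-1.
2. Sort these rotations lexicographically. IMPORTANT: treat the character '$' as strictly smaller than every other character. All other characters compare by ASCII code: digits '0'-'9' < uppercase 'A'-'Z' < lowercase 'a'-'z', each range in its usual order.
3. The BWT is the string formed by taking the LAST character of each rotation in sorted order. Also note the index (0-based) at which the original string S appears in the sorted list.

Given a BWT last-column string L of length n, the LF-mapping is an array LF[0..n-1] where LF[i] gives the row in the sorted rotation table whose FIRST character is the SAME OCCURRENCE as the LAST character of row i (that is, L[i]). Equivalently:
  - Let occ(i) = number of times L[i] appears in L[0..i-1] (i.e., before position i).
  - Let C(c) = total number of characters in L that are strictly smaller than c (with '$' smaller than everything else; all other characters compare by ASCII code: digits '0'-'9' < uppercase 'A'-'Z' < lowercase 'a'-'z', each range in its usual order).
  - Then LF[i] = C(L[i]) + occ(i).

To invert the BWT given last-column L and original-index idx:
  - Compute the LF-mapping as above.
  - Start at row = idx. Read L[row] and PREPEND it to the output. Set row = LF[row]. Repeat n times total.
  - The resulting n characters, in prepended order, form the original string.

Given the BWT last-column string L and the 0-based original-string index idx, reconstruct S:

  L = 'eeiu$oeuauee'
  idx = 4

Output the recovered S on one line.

LF mapping: 2 3 7 9 0 8 4 10 1 11 5 6
Walk LF starting at row 4, prepending L[row]:
  step 1: row=4, L[4]='$', prepend. Next row=LF[4]=0
  step 2: row=0, L[0]='e', prepend. Next row=LF[0]=2
  step 3: row=2, L[2]='i', prepend. Next row=LF[2]=7
  step 4: row=7, L[7]='u', prepend. Next row=LF[7]=10
  step 5: row=10, L[10]='e', prepend. Next row=LF[10]=5
  step 6: row=5, L[5]='o', prepend. Next row=LF[5]=8
  step 7: row=8, L[8]='a', prepend. Next row=LF[8]=1
  step 8: row=1, L[1]='e', prepend. Next row=LF[1]=3
  step 9: row=3, L[3]='u', prepend. Next row=LF[3]=9
  step 10: row=9, L[9]='u', prepend. Next row=LF[9]=11
  step 11: row=11, L[11]='e', prepend. Next row=LF[11]=6
  step 12: row=6, L[6]='e', prepend. Next row=LF[6]=4
Reversed output: eeuueaoeuie$

Answer: eeuueaoeuie$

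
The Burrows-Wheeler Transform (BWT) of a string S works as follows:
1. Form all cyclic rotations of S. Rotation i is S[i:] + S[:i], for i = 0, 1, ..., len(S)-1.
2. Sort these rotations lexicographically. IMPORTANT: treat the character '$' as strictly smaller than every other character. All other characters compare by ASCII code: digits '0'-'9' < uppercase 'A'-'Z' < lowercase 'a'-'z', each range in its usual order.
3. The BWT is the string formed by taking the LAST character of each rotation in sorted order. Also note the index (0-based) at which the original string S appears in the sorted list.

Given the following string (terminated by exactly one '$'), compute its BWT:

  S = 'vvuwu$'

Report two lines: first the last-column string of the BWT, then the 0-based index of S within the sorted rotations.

Answer: uwvv$u
4

Derivation:
All 6 rotations (rotation i = S[i:]+S[:i]):
  rot[0] = vvuwu$
  rot[1] = vuwu$v
  rot[2] = uwu$vv
  rot[3] = wu$vvu
  rot[4] = u$vvuw
  rot[5] = $vvuwu
Sorted (with $ < everything):
  sorted[0] = $vvuwu  (last char: 'u')
  sorted[1] = u$vvuw  (last char: 'w')
  sorted[2] = uwu$vv  (last char: 'v')
  sorted[3] = vuwu$v  (last char: 'v')
  sorted[4] = vvuwu$  (last char: '$')
  sorted[5] = wu$vvu  (last char: 'u')
Last column: uwvv$u
Original string S is at sorted index 4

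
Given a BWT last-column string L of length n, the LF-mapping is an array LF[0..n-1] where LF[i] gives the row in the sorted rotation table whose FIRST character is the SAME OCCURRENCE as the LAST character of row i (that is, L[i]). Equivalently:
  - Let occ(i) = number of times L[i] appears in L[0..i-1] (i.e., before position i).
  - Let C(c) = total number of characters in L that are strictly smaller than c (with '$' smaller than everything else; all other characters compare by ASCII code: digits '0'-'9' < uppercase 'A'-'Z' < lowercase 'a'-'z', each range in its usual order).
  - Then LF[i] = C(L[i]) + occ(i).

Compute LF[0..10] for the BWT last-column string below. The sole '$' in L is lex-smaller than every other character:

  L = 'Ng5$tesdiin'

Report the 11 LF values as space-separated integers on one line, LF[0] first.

Answer: 2 5 1 0 10 4 9 3 6 7 8

Derivation:
Char counts: '$':1, '5':1, 'N':1, 'd':1, 'e':1, 'g':1, 'i':2, 'n':1, 's':1, 't':1
C (first-col start): C('$')=0, C('5')=1, C('N')=2, C('d')=3, C('e')=4, C('g')=5, C('i')=6, C('n')=8, C('s')=9, C('t')=10
L[0]='N': occ=0, LF[0]=C('N')+0=2+0=2
L[1]='g': occ=0, LF[1]=C('g')+0=5+0=5
L[2]='5': occ=0, LF[2]=C('5')+0=1+0=1
L[3]='$': occ=0, LF[3]=C('$')+0=0+0=0
L[4]='t': occ=0, LF[4]=C('t')+0=10+0=10
L[5]='e': occ=0, LF[5]=C('e')+0=4+0=4
L[6]='s': occ=0, LF[6]=C('s')+0=9+0=9
L[7]='d': occ=0, LF[7]=C('d')+0=3+0=3
L[8]='i': occ=0, LF[8]=C('i')+0=6+0=6
L[9]='i': occ=1, LF[9]=C('i')+1=6+1=7
L[10]='n': occ=0, LF[10]=C('n')+0=8+0=8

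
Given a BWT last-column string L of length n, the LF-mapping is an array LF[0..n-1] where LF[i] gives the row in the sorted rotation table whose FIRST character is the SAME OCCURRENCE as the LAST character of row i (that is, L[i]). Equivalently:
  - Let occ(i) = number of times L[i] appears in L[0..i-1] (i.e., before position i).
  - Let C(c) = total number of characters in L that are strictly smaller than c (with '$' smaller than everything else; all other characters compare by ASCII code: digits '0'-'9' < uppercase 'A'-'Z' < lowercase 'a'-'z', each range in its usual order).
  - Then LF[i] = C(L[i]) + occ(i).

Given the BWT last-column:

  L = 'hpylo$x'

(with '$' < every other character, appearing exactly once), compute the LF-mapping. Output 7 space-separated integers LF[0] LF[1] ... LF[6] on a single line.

Char counts: '$':1, 'h':1, 'l':1, 'o':1, 'p':1, 'x':1, 'y':1
C (first-col start): C('$')=0, C('h')=1, C('l')=2, C('o')=3, C('p')=4, C('x')=5, C('y')=6
L[0]='h': occ=0, LF[0]=C('h')+0=1+0=1
L[1]='p': occ=0, LF[1]=C('p')+0=4+0=4
L[2]='y': occ=0, LF[2]=C('y')+0=6+0=6
L[3]='l': occ=0, LF[3]=C('l')+0=2+0=2
L[4]='o': occ=0, LF[4]=C('o')+0=3+0=3
L[5]='$': occ=0, LF[5]=C('$')+0=0+0=0
L[6]='x': occ=0, LF[6]=C('x')+0=5+0=5

Answer: 1 4 6 2 3 0 5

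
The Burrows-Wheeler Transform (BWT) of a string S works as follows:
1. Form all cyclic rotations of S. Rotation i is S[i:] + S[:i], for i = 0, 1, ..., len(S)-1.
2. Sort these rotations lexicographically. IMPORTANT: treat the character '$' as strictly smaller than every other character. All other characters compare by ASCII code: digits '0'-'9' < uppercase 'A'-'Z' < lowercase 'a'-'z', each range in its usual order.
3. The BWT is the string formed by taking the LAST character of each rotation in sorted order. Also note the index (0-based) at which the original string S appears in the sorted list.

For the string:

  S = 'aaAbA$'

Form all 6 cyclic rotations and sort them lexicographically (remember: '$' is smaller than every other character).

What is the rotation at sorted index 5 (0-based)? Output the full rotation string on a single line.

Answer: bA$aaA

Derivation:
All 6 rotations (rotation i = S[i:]+S[:i]):
  rot[0] = aaAbA$
  rot[1] = aAbA$a
  rot[2] = AbA$aa
  rot[3] = bA$aaA
  rot[4] = A$aaAb
  rot[5] = $aaAbA
Sorted (with $ < everything):
  sorted[0] = $aaAbA
  sorted[1] = A$aaAb
  sorted[2] = AbA$aa
  sorted[3] = aAbA$a
  sorted[4] = aaAbA$
  sorted[5] = bA$aaA
sorted[5] = bA$aaA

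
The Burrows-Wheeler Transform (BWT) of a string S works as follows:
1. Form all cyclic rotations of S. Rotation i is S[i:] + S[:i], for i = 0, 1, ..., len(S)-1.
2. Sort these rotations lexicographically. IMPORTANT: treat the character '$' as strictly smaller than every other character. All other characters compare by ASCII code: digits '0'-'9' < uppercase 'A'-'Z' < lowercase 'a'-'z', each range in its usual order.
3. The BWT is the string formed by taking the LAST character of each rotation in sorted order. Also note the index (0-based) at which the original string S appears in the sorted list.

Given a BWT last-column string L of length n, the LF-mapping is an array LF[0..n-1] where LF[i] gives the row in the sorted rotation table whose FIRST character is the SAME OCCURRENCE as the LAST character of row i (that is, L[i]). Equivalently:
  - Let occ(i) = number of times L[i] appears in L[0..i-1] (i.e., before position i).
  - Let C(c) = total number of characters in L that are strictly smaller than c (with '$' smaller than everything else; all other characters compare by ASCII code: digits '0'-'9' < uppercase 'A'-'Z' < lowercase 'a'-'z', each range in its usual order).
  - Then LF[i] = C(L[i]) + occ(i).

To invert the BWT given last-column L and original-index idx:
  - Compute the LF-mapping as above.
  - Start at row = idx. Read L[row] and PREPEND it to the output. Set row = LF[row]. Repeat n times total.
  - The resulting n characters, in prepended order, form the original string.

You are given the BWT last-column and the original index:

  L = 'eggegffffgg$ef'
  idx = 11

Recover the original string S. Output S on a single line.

Answer: gfffffggeegge$

Derivation:
LF mapping: 1 9 10 2 11 4 5 6 7 12 13 0 3 8
Walk LF starting at row 11, prepending L[row]:
  step 1: row=11, L[11]='$', prepend. Next row=LF[11]=0
  step 2: row=0, L[0]='e', prepend. Next row=LF[0]=1
  step 3: row=1, L[1]='g', prepend. Next row=LF[1]=9
  step 4: row=9, L[9]='g', prepend. Next row=LF[9]=12
  step 5: row=12, L[12]='e', prepend. Next row=LF[12]=3
  step 6: row=3, L[3]='e', prepend. Next row=LF[3]=2
  step 7: row=2, L[2]='g', prepend. Next row=LF[2]=10
  step 8: row=10, L[10]='g', prepend. Next row=LF[10]=13
  step 9: row=13, L[13]='f', prepend. Next row=LF[13]=8
  step 10: row=8, L[8]='f', prepend. Next row=LF[8]=7
  step 11: row=7, L[7]='f', prepend. Next row=LF[7]=6
  step 12: row=6, L[6]='f', prepend. Next row=LF[6]=5
  step 13: row=5, L[5]='f', prepend. Next row=LF[5]=4
  step 14: row=4, L[4]='g', prepend. Next row=LF[4]=11
Reversed output: gfffffggeegge$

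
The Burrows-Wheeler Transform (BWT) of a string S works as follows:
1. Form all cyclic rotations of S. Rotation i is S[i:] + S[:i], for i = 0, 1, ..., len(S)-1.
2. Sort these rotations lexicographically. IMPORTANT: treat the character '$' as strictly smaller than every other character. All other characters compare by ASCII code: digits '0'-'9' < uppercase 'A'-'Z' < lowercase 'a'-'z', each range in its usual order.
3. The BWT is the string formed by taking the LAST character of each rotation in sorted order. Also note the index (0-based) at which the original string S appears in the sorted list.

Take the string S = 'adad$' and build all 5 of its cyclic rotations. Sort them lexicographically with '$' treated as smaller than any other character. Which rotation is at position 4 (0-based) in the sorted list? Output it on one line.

Answer: dad$a

Derivation:
All 5 rotations (rotation i = S[i:]+S[:i]):
  rot[0] = adad$
  rot[1] = dad$a
  rot[2] = ad$ad
  rot[3] = d$ada
  rot[4] = $adad
Sorted (with $ < everything):
  sorted[0] = $adad
  sorted[1] = ad$ad
  sorted[2] = adad$
  sorted[3] = d$ada
  sorted[4] = dad$a
sorted[4] = dad$a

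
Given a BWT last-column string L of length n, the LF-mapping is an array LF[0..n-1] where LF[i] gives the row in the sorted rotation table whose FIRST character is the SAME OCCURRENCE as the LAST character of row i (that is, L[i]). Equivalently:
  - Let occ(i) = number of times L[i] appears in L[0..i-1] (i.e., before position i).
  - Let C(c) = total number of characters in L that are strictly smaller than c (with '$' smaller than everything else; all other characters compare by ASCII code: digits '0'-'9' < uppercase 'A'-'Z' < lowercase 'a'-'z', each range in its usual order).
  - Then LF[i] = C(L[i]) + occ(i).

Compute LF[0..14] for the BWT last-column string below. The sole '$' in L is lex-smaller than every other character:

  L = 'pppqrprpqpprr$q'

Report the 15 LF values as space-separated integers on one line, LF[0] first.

Answer: 1 2 3 8 11 4 12 5 9 6 7 13 14 0 10

Derivation:
Char counts: '$':1, 'p':7, 'q':3, 'r':4
C (first-col start): C('$')=0, C('p')=1, C('q')=8, C('r')=11
L[0]='p': occ=0, LF[0]=C('p')+0=1+0=1
L[1]='p': occ=1, LF[1]=C('p')+1=1+1=2
L[2]='p': occ=2, LF[2]=C('p')+2=1+2=3
L[3]='q': occ=0, LF[3]=C('q')+0=8+0=8
L[4]='r': occ=0, LF[4]=C('r')+0=11+0=11
L[5]='p': occ=3, LF[5]=C('p')+3=1+3=4
L[6]='r': occ=1, LF[6]=C('r')+1=11+1=12
L[7]='p': occ=4, LF[7]=C('p')+4=1+4=5
L[8]='q': occ=1, LF[8]=C('q')+1=8+1=9
L[9]='p': occ=5, LF[9]=C('p')+5=1+5=6
L[10]='p': occ=6, LF[10]=C('p')+6=1+6=7
L[11]='r': occ=2, LF[11]=C('r')+2=11+2=13
L[12]='r': occ=3, LF[12]=C('r')+3=11+3=14
L[13]='$': occ=0, LF[13]=C('$')+0=0+0=0
L[14]='q': occ=2, LF[14]=C('q')+2=8+2=10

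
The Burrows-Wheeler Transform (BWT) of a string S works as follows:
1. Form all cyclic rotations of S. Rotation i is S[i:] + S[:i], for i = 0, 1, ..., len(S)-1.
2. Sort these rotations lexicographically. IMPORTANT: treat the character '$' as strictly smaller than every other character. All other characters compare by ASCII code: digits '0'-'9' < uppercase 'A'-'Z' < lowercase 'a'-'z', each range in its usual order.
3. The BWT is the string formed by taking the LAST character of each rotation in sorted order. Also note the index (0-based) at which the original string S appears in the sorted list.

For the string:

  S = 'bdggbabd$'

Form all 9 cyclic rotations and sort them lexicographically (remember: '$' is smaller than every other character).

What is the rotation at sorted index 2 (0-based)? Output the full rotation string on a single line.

Answer: babd$bdgg

Derivation:
All 9 rotations (rotation i = S[i:]+S[:i]):
  rot[0] = bdggbabd$
  rot[1] = dggbabd$b
  rot[2] = ggbabd$bd
  rot[3] = gbabd$bdg
  rot[4] = babd$bdgg
  rot[5] = abd$bdggb
  rot[6] = bd$bdggba
  rot[7] = d$bdggbab
  rot[8] = $bdggbabd
Sorted (with $ < everything):
  sorted[0] = $bdggbabd
  sorted[1] = abd$bdggb
  sorted[2] = babd$bdgg
  sorted[3] = bd$bdggba
  sorted[4] = bdggbabd$
  sorted[5] = d$bdggbab
  sorted[6] = dggbabd$b
  sorted[7] = gbabd$bdg
  sorted[8] = ggbabd$bd
sorted[2] = babd$bdgg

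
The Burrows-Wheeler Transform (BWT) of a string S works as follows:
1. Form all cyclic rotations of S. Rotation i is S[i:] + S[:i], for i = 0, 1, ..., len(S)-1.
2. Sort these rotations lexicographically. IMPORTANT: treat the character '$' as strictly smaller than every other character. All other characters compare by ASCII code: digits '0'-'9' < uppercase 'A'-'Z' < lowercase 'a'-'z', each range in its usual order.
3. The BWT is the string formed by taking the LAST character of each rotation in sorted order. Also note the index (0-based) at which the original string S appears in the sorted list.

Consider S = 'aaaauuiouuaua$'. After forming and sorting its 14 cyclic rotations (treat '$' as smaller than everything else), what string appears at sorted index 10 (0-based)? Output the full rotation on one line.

Answer: uaua$aaaauuiou

Derivation:
All 14 rotations (rotation i = S[i:]+S[:i]):
  rot[0] = aaaauuiouuaua$
  rot[1] = aaauuiouuaua$a
  rot[2] = aauuiouuaua$aa
  rot[3] = auuiouuaua$aaa
  rot[4] = uuiouuaua$aaaa
  rot[5] = uiouuaua$aaaau
  rot[6] = iouuaua$aaaauu
  rot[7] = ouuaua$aaaauui
  rot[8] = uuaua$aaaauuio
  rot[9] = uaua$aaaauuiou
  rot[10] = aua$aaaauuiouu
  rot[11] = ua$aaaauuiouua
  rot[12] = a$aaaauuiouuau
  rot[13] = $aaaauuiouuaua
Sorted (with $ < everything):
  sorted[0] = $aaaauuiouuaua
  sorted[1] = a$aaaauuiouuau
  sorted[2] = aaaauuiouuaua$
  sorted[3] = aaauuiouuaua$a
  sorted[4] = aauuiouuaua$aa
  sorted[5] = aua$aaaauuiouu
  sorted[6] = auuiouuaua$aaa
  sorted[7] = iouuaua$aaaauu
  sorted[8] = ouuaua$aaaauui
  sorted[9] = ua$aaaauuiouua
  sorted[10] = uaua$aaaauuiou
  sorted[11] = uiouuaua$aaaau
  sorted[12] = uuaua$aaaauuio
  sorted[13] = uuiouuaua$aaaa
sorted[10] = uaua$aaaauuiou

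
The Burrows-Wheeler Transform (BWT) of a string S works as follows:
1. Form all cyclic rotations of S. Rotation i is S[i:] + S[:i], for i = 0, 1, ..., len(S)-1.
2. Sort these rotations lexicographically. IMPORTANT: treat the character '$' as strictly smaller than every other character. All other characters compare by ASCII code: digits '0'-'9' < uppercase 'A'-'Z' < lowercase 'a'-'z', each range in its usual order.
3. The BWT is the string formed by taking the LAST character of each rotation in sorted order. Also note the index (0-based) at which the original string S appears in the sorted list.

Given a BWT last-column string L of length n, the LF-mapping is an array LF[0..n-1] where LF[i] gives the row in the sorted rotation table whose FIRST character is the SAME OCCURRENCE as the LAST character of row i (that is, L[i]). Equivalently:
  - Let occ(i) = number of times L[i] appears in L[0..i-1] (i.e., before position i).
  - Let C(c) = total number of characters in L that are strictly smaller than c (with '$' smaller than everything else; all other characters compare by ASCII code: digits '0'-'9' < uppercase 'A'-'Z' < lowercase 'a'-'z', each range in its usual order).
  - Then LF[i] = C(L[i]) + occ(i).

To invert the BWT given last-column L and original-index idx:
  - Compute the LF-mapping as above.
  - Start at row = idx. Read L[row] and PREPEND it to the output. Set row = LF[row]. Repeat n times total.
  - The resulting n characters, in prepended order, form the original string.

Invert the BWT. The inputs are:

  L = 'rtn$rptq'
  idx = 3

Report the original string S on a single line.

LF mapping: 4 6 1 0 5 2 7 3
Walk LF starting at row 3, prepending L[row]:
  step 1: row=3, L[3]='$', prepend. Next row=LF[3]=0
  step 2: row=0, L[0]='r', prepend. Next row=LF[0]=4
  step 3: row=4, L[4]='r', prepend. Next row=LF[4]=5
  step 4: row=5, L[5]='p', prepend. Next row=LF[5]=2
  step 5: row=2, L[2]='n', prepend. Next row=LF[2]=1
  step 6: row=1, L[1]='t', prepend. Next row=LF[1]=6
  step 7: row=6, L[6]='t', prepend. Next row=LF[6]=7
  step 8: row=7, L[7]='q', prepend. Next row=LF[7]=3
Reversed output: qttnprr$

Answer: qttnprr$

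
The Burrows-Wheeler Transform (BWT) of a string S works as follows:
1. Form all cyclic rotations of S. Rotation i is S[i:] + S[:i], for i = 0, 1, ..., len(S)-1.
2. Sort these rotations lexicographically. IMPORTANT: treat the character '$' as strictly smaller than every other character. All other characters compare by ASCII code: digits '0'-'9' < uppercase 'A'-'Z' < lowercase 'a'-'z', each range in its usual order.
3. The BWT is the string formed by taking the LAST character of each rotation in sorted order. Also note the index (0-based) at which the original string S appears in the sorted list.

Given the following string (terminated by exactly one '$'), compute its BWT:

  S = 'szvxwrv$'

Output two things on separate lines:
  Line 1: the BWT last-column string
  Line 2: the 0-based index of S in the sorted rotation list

Answer: vw$rzxvs
2

Derivation:
All 8 rotations (rotation i = S[i:]+S[:i]):
  rot[0] = szvxwrv$
  rot[1] = zvxwrv$s
  rot[2] = vxwrv$sz
  rot[3] = xwrv$szv
  rot[4] = wrv$szvx
  rot[5] = rv$szvxw
  rot[6] = v$szvxwr
  rot[7] = $szvxwrv
Sorted (with $ < everything):
  sorted[0] = $szvxwrv  (last char: 'v')
  sorted[1] = rv$szvxw  (last char: 'w')
  sorted[2] = szvxwrv$  (last char: '$')
  sorted[3] = v$szvxwr  (last char: 'r')
  sorted[4] = vxwrv$sz  (last char: 'z')
  sorted[5] = wrv$szvx  (last char: 'x')
  sorted[6] = xwrv$szv  (last char: 'v')
  sorted[7] = zvxwrv$s  (last char: 's')
Last column: vw$rzxvs
Original string S is at sorted index 2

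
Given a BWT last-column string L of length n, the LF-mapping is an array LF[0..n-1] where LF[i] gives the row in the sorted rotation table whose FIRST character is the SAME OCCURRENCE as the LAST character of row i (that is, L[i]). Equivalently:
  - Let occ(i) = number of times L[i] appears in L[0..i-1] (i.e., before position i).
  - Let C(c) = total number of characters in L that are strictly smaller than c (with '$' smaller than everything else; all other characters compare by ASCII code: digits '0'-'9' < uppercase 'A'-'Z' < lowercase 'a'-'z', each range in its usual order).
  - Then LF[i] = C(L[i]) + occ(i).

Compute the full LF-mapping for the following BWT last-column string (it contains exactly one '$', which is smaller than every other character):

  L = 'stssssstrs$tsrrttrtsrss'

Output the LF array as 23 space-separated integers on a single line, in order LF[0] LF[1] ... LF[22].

Char counts: '$':1, 'r':5, 's':11, 't':6
C (first-col start): C('$')=0, C('r')=1, C('s')=6, C('t')=17
L[0]='s': occ=0, LF[0]=C('s')+0=6+0=6
L[1]='t': occ=0, LF[1]=C('t')+0=17+0=17
L[2]='s': occ=1, LF[2]=C('s')+1=6+1=7
L[3]='s': occ=2, LF[3]=C('s')+2=6+2=8
L[4]='s': occ=3, LF[4]=C('s')+3=6+3=9
L[5]='s': occ=4, LF[5]=C('s')+4=6+4=10
L[6]='s': occ=5, LF[6]=C('s')+5=6+5=11
L[7]='t': occ=1, LF[7]=C('t')+1=17+1=18
L[8]='r': occ=0, LF[8]=C('r')+0=1+0=1
L[9]='s': occ=6, LF[9]=C('s')+6=6+6=12
L[10]='$': occ=0, LF[10]=C('$')+0=0+0=0
L[11]='t': occ=2, LF[11]=C('t')+2=17+2=19
L[12]='s': occ=7, LF[12]=C('s')+7=6+7=13
L[13]='r': occ=1, LF[13]=C('r')+1=1+1=2
L[14]='r': occ=2, LF[14]=C('r')+2=1+2=3
L[15]='t': occ=3, LF[15]=C('t')+3=17+3=20
L[16]='t': occ=4, LF[16]=C('t')+4=17+4=21
L[17]='r': occ=3, LF[17]=C('r')+3=1+3=4
L[18]='t': occ=5, LF[18]=C('t')+5=17+5=22
L[19]='s': occ=8, LF[19]=C('s')+8=6+8=14
L[20]='r': occ=4, LF[20]=C('r')+4=1+4=5
L[21]='s': occ=9, LF[21]=C('s')+9=6+9=15
L[22]='s': occ=10, LF[22]=C('s')+10=6+10=16

Answer: 6 17 7 8 9 10 11 18 1 12 0 19 13 2 3 20 21 4 22 14 5 15 16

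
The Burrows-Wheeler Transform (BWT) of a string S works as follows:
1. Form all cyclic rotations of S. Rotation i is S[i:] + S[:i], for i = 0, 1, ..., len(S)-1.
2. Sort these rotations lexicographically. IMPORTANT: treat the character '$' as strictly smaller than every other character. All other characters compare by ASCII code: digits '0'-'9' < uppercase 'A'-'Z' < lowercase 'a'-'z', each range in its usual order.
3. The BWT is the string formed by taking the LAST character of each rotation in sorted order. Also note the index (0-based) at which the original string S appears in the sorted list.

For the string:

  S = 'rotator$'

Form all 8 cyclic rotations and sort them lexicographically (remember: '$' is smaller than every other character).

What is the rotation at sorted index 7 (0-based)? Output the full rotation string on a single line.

Answer: tor$rota

Derivation:
All 8 rotations (rotation i = S[i:]+S[:i]):
  rot[0] = rotator$
  rot[1] = otator$r
  rot[2] = tator$ro
  rot[3] = ator$rot
  rot[4] = tor$rota
  rot[5] = or$rotat
  rot[6] = r$rotato
  rot[7] = $rotator
Sorted (with $ < everything):
  sorted[0] = $rotator
  sorted[1] = ator$rot
  sorted[2] = or$rotat
  sorted[3] = otator$r
  sorted[4] = r$rotato
  sorted[5] = rotator$
  sorted[6] = tator$ro
  sorted[7] = tor$rota
sorted[7] = tor$rota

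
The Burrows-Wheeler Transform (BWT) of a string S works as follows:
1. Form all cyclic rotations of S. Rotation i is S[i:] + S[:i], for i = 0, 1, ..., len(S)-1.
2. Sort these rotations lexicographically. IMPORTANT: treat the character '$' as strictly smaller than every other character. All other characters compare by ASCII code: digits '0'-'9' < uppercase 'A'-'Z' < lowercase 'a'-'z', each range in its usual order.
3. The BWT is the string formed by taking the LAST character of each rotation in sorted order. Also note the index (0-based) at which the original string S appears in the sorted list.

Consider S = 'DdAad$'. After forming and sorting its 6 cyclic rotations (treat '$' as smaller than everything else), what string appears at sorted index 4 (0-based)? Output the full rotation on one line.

Answer: d$DdAa

Derivation:
All 6 rotations (rotation i = S[i:]+S[:i]):
  rot[0] = DdAad$
  rot[1] = dAad$D
  rot[2] = Aad$Dd
  rot[3] = ad$DdA
  rot[4] = d$DdAa
  rot[5] = $DdAad
Sorted (with $ < everything):
  sorted[0] = $DdAad
  sorted[1] = Aad$Dd
  sorted[2] = DdAad$
  sorted[3] = ad$DdA
  sorted[4] = d$DdAa
  sorted[5] = dAad$D
sorted[4] = d$DdAa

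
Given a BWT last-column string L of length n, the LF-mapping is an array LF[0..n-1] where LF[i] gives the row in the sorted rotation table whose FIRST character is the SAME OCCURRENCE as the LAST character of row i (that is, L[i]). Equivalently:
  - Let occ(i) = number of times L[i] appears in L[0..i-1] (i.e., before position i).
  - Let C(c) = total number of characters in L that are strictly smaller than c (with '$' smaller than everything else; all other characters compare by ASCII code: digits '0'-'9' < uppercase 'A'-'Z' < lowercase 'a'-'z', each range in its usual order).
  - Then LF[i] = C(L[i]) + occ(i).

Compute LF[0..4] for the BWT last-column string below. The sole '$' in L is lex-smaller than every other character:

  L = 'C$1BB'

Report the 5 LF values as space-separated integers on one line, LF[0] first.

Char counts: '$':1, '1':1, 'B':2, 'C':1
C (first-col start): C('$')=0, C('1')=1, C('B')=2, C('C')=4
L[0]='C': occ=0, LF[0]=C('C')+0=4+0=4
L[1]='$': occ=0, LF[1]=C('$')+0=0+0=0
L[2]='1': occ=0, LF[2]=C('1')+0=1+0=1
L[3]='B': occ=0, LF[3]=C('B')+0=2+0=2
L[4]='B': occ=1, LF[4]=C('B')+1=2+1=3

Answer: 4 0 1 2 3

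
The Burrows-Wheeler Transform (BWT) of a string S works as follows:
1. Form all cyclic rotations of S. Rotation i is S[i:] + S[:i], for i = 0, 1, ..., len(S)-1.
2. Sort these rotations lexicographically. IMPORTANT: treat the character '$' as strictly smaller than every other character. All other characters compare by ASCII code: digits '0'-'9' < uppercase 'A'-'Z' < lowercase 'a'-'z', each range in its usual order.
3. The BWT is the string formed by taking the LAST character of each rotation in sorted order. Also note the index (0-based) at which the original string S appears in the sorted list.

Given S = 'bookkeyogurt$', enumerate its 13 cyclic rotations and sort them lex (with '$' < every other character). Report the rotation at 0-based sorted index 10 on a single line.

Answer: t$bookkeyogur

Derivation:
All 13 rotations (rotation i = S[i:]+S[:i]):
  rot[0] = bookkeyogurt$
  rot[1] = ookkeyogurt$b
  rot[2] = okkeyogurt$bo
  rot[3] = kkeyogurt$boo
  rot[4] = keyogurt$book
  rot[5] = eyogurt$bookk
  rot[6] = yogurt$bookke
  rot[7] = ogurt$bookkey
  rot[8] = gurt$bookkeyo
  rot[9] = urt$bookkeyog
  rot[10] = rt$bookkeyogu
  rot[11] = t$bookkeyogur
  rot[12] = $bookkeyogurt
Sorted (with $ < everything):
  sorted[0] = $bookkeyogurt
  sorted[1] = bookkeyogurt$
  sorted[2] = eyogurt$bookk
  sorted[3] = gurt$bookkeyo
  sorted[4] = keyogurt$book
  sorted[5] = kkeyogurt$boo
  sorted[6] = ogurt$bookkey
  sorted[7] = okkeyogurt$bo
  sorted[8] = ookkeyogurt$b
  sorted[9] = rt$bookkeyogu
  sorted[10] = t$bookkeyogur
  sorted[11] = urt$bookkeyog
  sorted[12] = yogurt$bookke
sorted[10] = t$bookkeyogur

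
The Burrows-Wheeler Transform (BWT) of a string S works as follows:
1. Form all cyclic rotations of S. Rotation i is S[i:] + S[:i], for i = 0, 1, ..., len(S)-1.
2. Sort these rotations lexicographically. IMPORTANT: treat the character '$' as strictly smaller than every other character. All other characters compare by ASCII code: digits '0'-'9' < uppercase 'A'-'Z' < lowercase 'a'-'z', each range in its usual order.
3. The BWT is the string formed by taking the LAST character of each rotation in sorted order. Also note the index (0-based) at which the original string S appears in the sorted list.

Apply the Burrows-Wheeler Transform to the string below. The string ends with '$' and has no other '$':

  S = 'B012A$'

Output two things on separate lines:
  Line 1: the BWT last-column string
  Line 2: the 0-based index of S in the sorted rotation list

All 6 rotations (rotation i = S[i:]+S[:i]):
  rot[0] = B012A$
  rot[1] = 012A$B
  rot[2] = 12A$B0
  rot[3] = 2A$B01
  rot[4] = A$B012
  rot[5] = $B012A
Sorted (with $ < everything):
  sorted[0] = $B012A  (last char: 'A')
  sorted[1] = 012A$B  (last char: 'B')
  sorted[2] = 12A$B0  (last char: '0')
  sorted[3] = 2A$B01  (last char: '1')
  sorted[4] = A$B012  (last char: '2')
  sorted[5] = B012A$  (last char: '$')
Last column: AB012$
Original string S is at sorted index 5

Answer: AB012$
5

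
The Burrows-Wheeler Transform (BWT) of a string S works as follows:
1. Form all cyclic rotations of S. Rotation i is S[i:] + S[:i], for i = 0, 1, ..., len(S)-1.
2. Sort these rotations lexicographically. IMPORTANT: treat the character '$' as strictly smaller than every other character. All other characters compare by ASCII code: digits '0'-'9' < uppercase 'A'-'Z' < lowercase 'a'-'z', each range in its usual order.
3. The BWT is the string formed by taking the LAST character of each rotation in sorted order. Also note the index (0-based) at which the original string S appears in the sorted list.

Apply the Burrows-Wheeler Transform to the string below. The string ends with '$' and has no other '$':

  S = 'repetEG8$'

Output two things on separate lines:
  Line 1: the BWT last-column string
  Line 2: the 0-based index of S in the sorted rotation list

Answer: 8GtErpe$e
7

Derivation:
All 9 rotations (rotation i = S[i:]+S[:i]):
  rot[0] = repetEG8$
  rot[1] = epetEG8$r
  rot[2] = petEG8$re
  rot[3] = etEG8$rep
  rot[4] = tEG8$repe
  rot[5] = EG8$repet
  rot[6] = G8$repetE
  rot[7] = 8$repetEG
  rot[8] = $repetEG8
Sorted (with $ < everything):
  sorted[0] = $repetEG8  (last char: '8')
  sorted[1] = 8$repetEG  (last char: 'G')
  sorted[2] = EG8$repet  (last char: 't')
  sorted[3] = G8$repetE  (last char: 'E')
  sorted[4] = epetEG8$r  (last char: 'r')
  sorted[5] = etEG8$rep  (last char: 'p')
  sorted[6] = petEG8$re  (last char: 'e')
  sorted[7] = repetEG8$  (last char: '$')
  sorted[8] = tEG8$repe  (last char: 'e')
Last column: 8GtErpe$e
Original string S is at sorted index 7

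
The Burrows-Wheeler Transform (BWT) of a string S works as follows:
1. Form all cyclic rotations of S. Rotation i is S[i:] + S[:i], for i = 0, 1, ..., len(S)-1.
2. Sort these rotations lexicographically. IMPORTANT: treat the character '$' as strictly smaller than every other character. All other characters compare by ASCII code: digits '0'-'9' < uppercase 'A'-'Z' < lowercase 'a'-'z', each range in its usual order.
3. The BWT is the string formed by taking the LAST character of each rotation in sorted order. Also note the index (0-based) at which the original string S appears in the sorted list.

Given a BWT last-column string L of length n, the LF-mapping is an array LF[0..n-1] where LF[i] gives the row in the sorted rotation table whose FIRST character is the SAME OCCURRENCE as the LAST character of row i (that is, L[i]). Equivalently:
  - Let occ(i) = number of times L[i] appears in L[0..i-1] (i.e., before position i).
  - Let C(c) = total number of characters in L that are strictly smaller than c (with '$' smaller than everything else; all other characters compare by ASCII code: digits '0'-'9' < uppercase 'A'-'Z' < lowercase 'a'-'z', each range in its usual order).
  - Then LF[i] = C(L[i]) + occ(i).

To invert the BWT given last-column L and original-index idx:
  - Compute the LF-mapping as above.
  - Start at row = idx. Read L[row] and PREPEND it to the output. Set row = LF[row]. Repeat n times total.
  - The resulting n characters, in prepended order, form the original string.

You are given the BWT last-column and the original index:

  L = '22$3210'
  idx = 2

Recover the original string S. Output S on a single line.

LF mapping: 3 4 0 6 5 2 1
Walk LF starting at row 2, prepending L[row]:
  step 1: row=2, L[2]='$', prepend. Next row=LF[2]=0
  step 2: row=0, L[0]='2', prepend. Next row=LF[0]=3
  step 3: row=3, L[3]='3', prepend. Next row=LF[3]=6
  step 4: row=6, L[6]='0', prepend. Next row=LF[6]=1
  step 5: row=1, L[1]='2', prepend. Next row=LF[1]=4
  step 6: row=4, L[4]='2', prepend. Next row=LF[4]=5
  step 7: row=5, L[5]='1', prepend. Next row=LF[5]=2
Reversed output: 122032$

Answer: 122032$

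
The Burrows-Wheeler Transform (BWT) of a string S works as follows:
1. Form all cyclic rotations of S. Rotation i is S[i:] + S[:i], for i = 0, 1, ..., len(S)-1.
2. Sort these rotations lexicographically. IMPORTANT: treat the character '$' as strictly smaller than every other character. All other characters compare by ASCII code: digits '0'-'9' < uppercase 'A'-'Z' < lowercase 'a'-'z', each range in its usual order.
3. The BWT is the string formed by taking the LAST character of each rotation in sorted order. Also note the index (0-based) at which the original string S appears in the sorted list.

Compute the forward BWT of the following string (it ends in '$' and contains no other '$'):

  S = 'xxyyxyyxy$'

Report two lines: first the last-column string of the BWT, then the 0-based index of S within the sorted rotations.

Answer: y$yyxxyyxx
1

Derivation:
All 10 rotations (rotation i = S[i:]+S[:i]):
  rot[0] = xxyyxyyxy$
  rot[1] = xyyxyyxy$x
  rot[2] = yyxyyxy$xx
  rot[3] = yxyyxy$xxy
  rot[4] = xyyxy$xxyy
  rot[5] = yyxy$xxyyx
  rot[6] = yxy$xxyyxy
  rot[7] = xy$xxyyxyy
  rot[8] = y$xxyyxyyx
  rot[9] = $xxyyxyyxy
Sorted (with $ < everything):
  sorted[0] = $xxyyxyyxy  (last char: 'y')
  sorted[1] = xxyyxyyxy$  (last char: '$')
  sorted[2] = xy$xxyyxyy  (last char: 'y')
  sorted[3] = xyyxy$xxyy  (last char: 'y')
  sorted[4] = xyyxyyxy$x  (last char: 'x')
  sorted[5] = y$xxyyxyyx  (last char: 'x')
  sorted[6] = yxy$xxyyxy  (last char: 'y')
  sorted[7] = yxyyxy$xxy  (last char: 'y')
  sorted[8] = yyxy$xxyyx  (last char: 'x')
  sorted[9] = yyxyyxy$xx  (last char: 'x')
Last column: y$yyxxyyxx
Original string S is at sorted index 1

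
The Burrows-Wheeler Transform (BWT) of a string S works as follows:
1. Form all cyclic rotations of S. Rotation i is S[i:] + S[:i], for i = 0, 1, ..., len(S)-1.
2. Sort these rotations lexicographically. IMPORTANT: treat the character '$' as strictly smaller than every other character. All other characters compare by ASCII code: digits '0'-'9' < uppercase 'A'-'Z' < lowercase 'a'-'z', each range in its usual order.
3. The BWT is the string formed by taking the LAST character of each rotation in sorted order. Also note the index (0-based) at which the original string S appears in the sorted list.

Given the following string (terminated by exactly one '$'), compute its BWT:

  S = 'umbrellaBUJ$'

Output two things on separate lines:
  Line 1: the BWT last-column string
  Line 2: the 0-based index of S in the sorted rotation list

All 12 rotations (rotation i = S[i:]+S[:i]):
  rot[0] = umbrellaBUJ$
  rot[1] = mbrellaBUJ$u
  rot[2] = brellaBUJ$um
  rot[3] = rellaBUJ$umb
  rot[4] = ellaBUJ$umbr
  rot[5] = llaBUJ$umbre
  rot[6] = laBUJ$umbrel
  rot[7] = aBUJ$umbrell
  rot[8] = BUJ$umbrella
  rot[9] = UJ$umbrellaB
  rot[10] = J$umbrellaBU
  rot[11] = $umbrellaBUJ
Sorted (with $ < everything):
  sorted[0] = $umbrellaBUJ  (last char: 'J')
  sorted[1] = BUJ$umbrella  (last char: 'a')
  sorted[2] = J$umbrellaBU  (last char: 'U')
  sorted[3] = UJ$umbrellaB  (last char: 'B')
  sorted[4] = aBUJ$umbrell  (last char: 'l')
  sorted[5] = brellaBUJ$um  (last char: 'm')
  sorted[6] = ellaBUJ$umbr  (last char: 'r')
  sorted[7] = laBUJ$umbrel  (last char: 'l')
  sorted[8] = llaBUJ$umbre  (last char: 'e')
  sorted[9] = mbrellaBUJ$u  (last char: 'u')
  sorted[10] = rellaBUJ$umb  (last char: 'b')
  sorted[11] = umbrellaBUJ$  (last char: '$')
Last column: JaUBlmrleub$
Original string S is at sorted index 11

Answer: JaUBlmrleub$
11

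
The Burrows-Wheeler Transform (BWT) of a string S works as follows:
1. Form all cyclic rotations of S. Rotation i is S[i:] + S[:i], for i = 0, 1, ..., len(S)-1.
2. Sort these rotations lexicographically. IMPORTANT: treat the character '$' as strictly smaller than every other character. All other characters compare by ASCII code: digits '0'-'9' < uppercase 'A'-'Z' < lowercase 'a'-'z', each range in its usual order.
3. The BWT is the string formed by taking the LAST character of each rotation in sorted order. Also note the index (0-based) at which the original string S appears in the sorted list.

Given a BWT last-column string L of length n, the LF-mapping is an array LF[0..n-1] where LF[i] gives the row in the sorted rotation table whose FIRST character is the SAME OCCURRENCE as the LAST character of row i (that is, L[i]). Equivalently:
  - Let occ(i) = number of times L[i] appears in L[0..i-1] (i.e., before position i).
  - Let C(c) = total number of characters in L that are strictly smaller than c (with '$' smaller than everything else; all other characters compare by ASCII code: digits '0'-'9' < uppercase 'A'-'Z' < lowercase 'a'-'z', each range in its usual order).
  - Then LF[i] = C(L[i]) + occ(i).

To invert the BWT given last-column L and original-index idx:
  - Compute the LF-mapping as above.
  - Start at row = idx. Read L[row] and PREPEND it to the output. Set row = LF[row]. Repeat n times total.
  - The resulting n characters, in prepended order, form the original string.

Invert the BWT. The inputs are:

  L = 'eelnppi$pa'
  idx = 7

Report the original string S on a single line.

Answer: pineapple$

Derivation:
LF mapping: 2 3 5 6 7 8 4 0 9 1
Walk LF starting at row 7, prepending L[row]:
  step 1: row=7, L[7]='$', prepend. Next row=LF[7]=0
  step 2: row=0, L[0]='e', prepend. Next row=LF[0]=2
  step 3: row=2, L[2]='l', prepend. Next row=LF[2]=5
  step 4: row=5, L[5]='p', prepend. Next row=LF[5]=8
  step 5: row=8, L[8]='p', prepend. Next row=LF[8]=9
  step 6: row=9, L[9]='a', prepend. Next row=LF[9]=1
  step 7: row=1, L[1]='e', prepend. Next row=LF[1]=3
  step 8: row=3, L[3]='n', prepend. Next row=LF[3]=6
  step 9: row=6, L[6]='i', prepend. Next row=LF[6]=4
  step 10: row=4, L[4]='p', prepend. Next row=LF[4]=7
Reversed output: pineapple$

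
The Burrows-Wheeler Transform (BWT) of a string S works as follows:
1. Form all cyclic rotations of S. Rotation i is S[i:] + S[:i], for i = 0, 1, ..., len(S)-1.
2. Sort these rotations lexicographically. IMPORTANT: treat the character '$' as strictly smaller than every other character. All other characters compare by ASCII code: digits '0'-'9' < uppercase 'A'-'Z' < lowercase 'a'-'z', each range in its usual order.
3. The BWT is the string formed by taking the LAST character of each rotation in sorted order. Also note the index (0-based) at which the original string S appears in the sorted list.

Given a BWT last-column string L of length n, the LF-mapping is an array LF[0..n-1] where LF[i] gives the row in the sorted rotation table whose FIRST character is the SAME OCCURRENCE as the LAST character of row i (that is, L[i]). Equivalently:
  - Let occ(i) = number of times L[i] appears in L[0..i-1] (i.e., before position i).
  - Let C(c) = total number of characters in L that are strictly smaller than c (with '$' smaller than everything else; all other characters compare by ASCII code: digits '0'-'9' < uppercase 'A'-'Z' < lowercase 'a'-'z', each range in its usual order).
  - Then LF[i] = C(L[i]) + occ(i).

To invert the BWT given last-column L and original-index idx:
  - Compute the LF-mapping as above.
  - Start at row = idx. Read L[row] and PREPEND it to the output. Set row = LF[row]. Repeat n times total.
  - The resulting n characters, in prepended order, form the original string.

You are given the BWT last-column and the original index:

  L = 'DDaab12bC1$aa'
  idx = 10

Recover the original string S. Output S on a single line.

LF mapping: 5 6 7 8 11 1 3 12 4 2 0 9 10
Walk LF starting at row 10, prepending L[row]:
  step 1: row=10, L[10]='$', prepend. Next row=LF[10]=0
  step 2: row=0, L[0]='D', prepend. Next row=LF[0]=5
  step 3: row=5, L[5]='1', prepend. Next row=LF[5]=1
  step 4: row=1, L[1]='D', prepend. Next row=LF[1]=6
  step 5: row=6, L[6]='2', prepend. Next row=LF[6]=3
  step 6: row=3, L[3]='a', prepend. Next row=LF[3]=8
  step 7: row=8, L[8]='C', prepend. Next row=LF[8]=4
  step 8: row=4, L[4]='b', prepend. Next row=LF[4]=11
  step 9: row=11, L[11]='a', prepend. Next row=LF[11]=9
  step 10: row=9, L[9]='1', prepend. Next row=LF[9]=2
  step 11: row=2, L[2]='a', prepend. Next row=LF[2]=7
  step 12: row=7, L[7]='b', prepend. Next row=LF[7]=12
  step 13: row=12, L[12]='a', prepend. Next row=LF[12]=10
Reversed output: aba1abCa2D1D$

Answer: aba1abCa2D1D$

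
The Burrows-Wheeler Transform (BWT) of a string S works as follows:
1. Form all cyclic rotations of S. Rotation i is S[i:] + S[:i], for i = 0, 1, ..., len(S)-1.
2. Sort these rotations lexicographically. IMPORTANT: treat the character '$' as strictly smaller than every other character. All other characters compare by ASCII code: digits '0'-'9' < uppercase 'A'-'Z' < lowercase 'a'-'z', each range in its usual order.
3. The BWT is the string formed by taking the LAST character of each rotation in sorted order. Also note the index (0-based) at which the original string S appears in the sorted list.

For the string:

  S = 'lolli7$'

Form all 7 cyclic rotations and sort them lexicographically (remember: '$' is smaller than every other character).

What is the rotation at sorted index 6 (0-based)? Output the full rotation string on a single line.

Answer: olli7$l

Derivation:
All 7 rotations (rotation i = S[i:]+S[:i]):
  rot[0] = lolli7$
  rot[1] = olli7$l
  rot[2] = lli7$lo
  rot[3] = li7$lol
  rot[4] = i7$loll
  rot[5] = 7$lolli
  rot[6] = $lolli7
Sorted (with $ < everything):
  sorted[0] = $lolli7
  sorted[1] = 7$lolli
  sorted[2] = i7$loll
  sorted[3] = li7$lol
  sorted[4] = lli7$lo
  sorted[5] = lolli7$
  sorted[6] = olli7$l
sorted[6] = olli7$l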